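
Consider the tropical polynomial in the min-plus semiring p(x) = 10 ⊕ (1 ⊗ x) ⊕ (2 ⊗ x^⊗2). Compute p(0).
p(0) = 1

A tropical monomial a ⊗ x^⊗i evaluates to a + i · x. Evaluating each term at x = 0:
  Term 0 contributes 10 + 0 · 0 = 10
  Term 1 contributes 1 + 1 · 0 = 1
  Term 2 contributes 2 + 2 · 0 = 2
p(0) = ⊕ of these = min[10, 1, 2] = 1.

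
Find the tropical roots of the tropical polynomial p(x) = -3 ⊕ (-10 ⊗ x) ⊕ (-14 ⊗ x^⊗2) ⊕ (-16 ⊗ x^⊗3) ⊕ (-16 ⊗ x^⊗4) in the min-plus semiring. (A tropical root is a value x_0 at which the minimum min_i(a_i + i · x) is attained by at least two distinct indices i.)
Roots: {0, 2, 4, 7}

Each tropical root is a break point of the lower envelope of the lines y = a_i + i · x (there are 5 lines, with slopes 0, 1, ..., 4). Only the lines that attain the minimum somewhere contribute to roots; other lines are dominated. Here the surviving (envelope) indices are i = 4, i = 3, i = 2, i = 1, i = 0.
Intersections between consecutive envelope lines give the roots: for adjacent envelope indices i < j the intersection is x = (a_i − a_j) / (j − i). Reading off the sorted break points: {0, 2, 4, 7}.
Verification: at each break x_0, at least two indices attain the minimum of min_i(a_i + i · x_0).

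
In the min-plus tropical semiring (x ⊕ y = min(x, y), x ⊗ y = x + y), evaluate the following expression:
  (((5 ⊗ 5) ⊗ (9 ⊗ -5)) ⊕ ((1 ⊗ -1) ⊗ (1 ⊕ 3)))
(((5 ⊗ 5) ⊗ (9 ⊗ -5)) ⊕ ((1 ⊗ -1) ⊗ (1 ⊕ 3))) = 1

Expand innermost to outermost. Recall ⊕ takes the minimum of its arguments and ⊗ takes their sum. Working out the expression (((5 ⊗ 5) ⊗ (9 ⊗ -5)) ⊕ ((1 ⊗ -1) ⊗ (1 ⊕ 3))) gives 1.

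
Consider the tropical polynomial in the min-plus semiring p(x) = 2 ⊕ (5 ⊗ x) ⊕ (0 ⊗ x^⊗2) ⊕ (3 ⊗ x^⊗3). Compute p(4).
p(4) = 2

A tropical monomial a ⊗ x^⊗i evaluates to a + i · x. Evaluating each term at x = 4:
  Term 0 contributes 2 + 0 · 4 = 2
  Term 1 contributes 5 + 1 · 4 = 9
  Term 2 contributes 0 + 2 · 4 = 8
  Term 3 contributes 3 + 3 · 4 = 15
p(4) = ⊕ of these = min[2, 9, 8, 15] = 2.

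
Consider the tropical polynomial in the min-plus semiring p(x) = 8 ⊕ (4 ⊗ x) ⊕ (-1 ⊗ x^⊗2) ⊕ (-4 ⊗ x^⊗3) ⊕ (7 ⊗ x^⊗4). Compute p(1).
p(1) = -1

A tropical monomial a ⊗ x^⊗i evaluates to a + i · x. Evaluating each term at x = 1:
  Term 0 contributes 8 + 0 · 1 = 8
  Term 1 contributes 4 + 1 · 1 = 5
  Term 2 contributes -1 + 2 · 1 = 1
  Term 3 contributes -4 + 3 · 1 = -1
  Term 4 contributes 7 + 4 · 1 = 11
p(1) = ⊕ of these = min[8, 5, 1, -1, 11] = -1.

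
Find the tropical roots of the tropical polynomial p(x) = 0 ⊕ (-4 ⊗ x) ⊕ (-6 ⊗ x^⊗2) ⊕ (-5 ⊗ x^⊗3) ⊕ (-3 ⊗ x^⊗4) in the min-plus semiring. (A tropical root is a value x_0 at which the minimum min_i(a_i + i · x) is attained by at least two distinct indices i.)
Roots: {-2, -1, 2, 4}

Each tropical root is a break point of the lower envelope of the lines y = a_i + i · x (there are 5 lines, with slopes 0, 1, ..., 4). Only the lines that attain the minimum somewhere contribute to roots; other lines are dominated. Here the surviving (envelope) indices are i = 4, i = 3, i = 2, i = 1, i = 0.
Intersections between consecutive envelope lines give the roots: for adjacent envelope indices i < j the intersection is x = (a_i − a_j) / (j − i). Reading off the sorted break points: {-2, -1, 2, 4}.
Verification: at each break x_0, at least two indices attain the minimum of min_i(a_i + i · x_0).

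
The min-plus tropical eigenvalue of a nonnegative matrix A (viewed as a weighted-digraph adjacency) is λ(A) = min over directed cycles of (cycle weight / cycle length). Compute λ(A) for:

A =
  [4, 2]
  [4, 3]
λ(A) = 3

Enumerate directed cycles and compute their means (weight / length). Sample:
  cycle 0 → 0: weight = 4, length = 1, mean = 4/1 ≈ 4.000
  cycle 1 → 1: weight = 3, length = 1, mean = 3/1 ≈ 3.000
  cycle 0 → 1 → 0: weight = 6, length = 2, mean = 6/2 ≈ 3.000
  cycle 1 → 0 → 1: weight = 6, length = 2, mean = 6/2 ≈ 3.000
Minimum mean = 3.000, attained e.g. along the cycle 1 → 1 with weight 3 and length 1. So λ(A) = 3/1 = 3.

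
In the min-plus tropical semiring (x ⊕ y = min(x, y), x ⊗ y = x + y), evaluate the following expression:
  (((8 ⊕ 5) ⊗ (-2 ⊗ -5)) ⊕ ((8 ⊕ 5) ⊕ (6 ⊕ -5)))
(((8 ⊕ 5) ⊗ (-2 ⊗ -5)) ⊕ ((8 ⊕ 5) ⊕ (6 ⊕ -5))) = -5

Expand innermost to outermost. Recall ⊕ takes the minimum of its arguments and ⊗ takes their sum. Working out the expression (((8 ⊕ 5) ⊗ (-2 ⊗ -5)) ⊕ ((8 ⊕ 5) ⊕ (6 ⊕ -5))) gives -5.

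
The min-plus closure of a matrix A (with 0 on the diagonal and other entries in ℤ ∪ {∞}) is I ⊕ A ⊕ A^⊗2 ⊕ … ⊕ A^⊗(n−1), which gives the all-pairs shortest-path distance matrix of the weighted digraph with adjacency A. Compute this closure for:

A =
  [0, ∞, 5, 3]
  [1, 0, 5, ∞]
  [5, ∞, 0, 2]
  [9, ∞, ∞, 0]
Closure =
  [0, ∞, 5, 3]
  [1, 0, 5, 4]
  [5, ∞, 0, 2]
  [9, ∞, 14, 0]

This is the Floyd-Warshall all-pairs shortest-path computation. For each intermediate vertex k = 0, 1, …, 3, update dist[i][j] ← min(dist[i][j], dist[i][k] + dist[k][j]). The final matrix gives, for each (i, j), the minimum total weight of any directed path from i to j (possibly empty when i = j).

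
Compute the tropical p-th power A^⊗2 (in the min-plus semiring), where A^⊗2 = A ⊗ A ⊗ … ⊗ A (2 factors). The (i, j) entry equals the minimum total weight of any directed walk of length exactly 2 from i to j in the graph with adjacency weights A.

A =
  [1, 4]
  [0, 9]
A^⊗2 =
  [2, 5]
  [1, 4]

Each entry (A^⊗2)_ij equals the minimum over all length-2 walks i = v_0 → v_1 → … → v_2 = j of Σ_t A[v_t][v_{t+1}]. For example, for (i, j) = (0, 1) we minimise over 2 possible intermediate vertex sequences; the minimum is 5, attained along the walk 0 → 0 → 1.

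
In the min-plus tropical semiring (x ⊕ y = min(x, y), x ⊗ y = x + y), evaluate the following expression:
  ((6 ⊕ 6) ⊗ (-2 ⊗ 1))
((6 ⊕ 6) ⊗ (-2 ⊗ 1)) = 5

Expand innermost to outermost. Recall ⊕ takes the minimum of its arguments and ⊗ takes their sum. Working out the expression ((6 ⊕ 6) ⊗ (-2 ⊗ 1)) gives 5.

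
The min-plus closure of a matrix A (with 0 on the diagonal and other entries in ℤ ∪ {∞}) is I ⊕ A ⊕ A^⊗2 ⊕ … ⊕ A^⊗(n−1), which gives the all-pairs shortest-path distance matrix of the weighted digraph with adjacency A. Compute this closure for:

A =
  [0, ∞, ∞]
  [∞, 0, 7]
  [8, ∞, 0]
Closure =
  [0, ∞, ∞]
  [15, 0, 7]
  [8, ∞, 0]

This is the Floyd-Warshall all-pairs shortest-path computation. For each intermediate vertex k = 0, 1, …, 2, update dist[i][j] ← min(dist[i][j], dist[i][k] + dist[k][j]). The final matrix gives, for each (i, j), the minimum total weight of any directed path from i to j (possibly empty when i = j).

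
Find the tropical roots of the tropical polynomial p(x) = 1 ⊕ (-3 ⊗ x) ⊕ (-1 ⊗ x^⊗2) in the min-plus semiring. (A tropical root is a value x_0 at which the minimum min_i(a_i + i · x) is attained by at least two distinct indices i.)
Roots: {-2, 4}

Each tropical root is a break point of the lower envelope of the lines y = a_i + i · x (there are 3 lines, with slopes 0, 1, ..., 2). Only the lines that attain the minimum somewhere contribute to roots; other lines are dominated. Here the surviving (envelope) indices are i = 2, i = 1, i = 0.
Intersections between consecutive envelope lines give the roots: for adjacent envelope indices i < j the intersection is x = (a_i − a_j) / (j − i). Reading off the sorted break points: {-2, 4}.
Verification: at each break x_0, at least two indices attain the minimum of min_i(a_i + i · x_0).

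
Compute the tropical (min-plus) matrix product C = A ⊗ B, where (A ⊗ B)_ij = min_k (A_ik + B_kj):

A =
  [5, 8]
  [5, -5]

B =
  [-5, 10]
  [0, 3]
A ⊗ B =
  [0, 11]
  [-5, -2]

Apply the min-plus product entry-by-entry:
  C[0][0] = min over k of (A[0][0] + B[0][0] = 5 + -5 = 0, A[0][1] + B[1][0] = 8 + 0 = 8) = 0 (attained at k = 0)
  C[0][1] = min over k of (A[0][0] + B[0][1] = 5 + 10 = 15, A[0][1] + B[1][1] = 8 + 3 = 11) = 11 (attained at k = 1)
  C[1][0] = min over k of (A[1][0] + B[0][0] = 5 + -5 = 0, A[1][1] + B[1][0] = -5 + 0 = -5) = -5 (attained at k = 1)
  C[1][1] = min over k of (A[1][0] + B[0][1] = 5 + 10 = 15, A[1][1] + B[1][1] = -5 + 3 = -2) = -2 (attained at k = 1)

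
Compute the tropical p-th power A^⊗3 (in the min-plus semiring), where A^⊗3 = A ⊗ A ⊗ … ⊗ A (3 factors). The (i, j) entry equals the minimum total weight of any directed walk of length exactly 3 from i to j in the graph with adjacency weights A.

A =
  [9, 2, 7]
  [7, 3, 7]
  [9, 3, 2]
A^⊗3 =
  [12, 8, 11]
  [13, 9, 11]
  [12, 7, 6]

Each entry (A^⊗3)_ij equals the minimum over all length-3 walks i = v_0 → v_1 → … → v_3 = j of Σ_t A[v_t][v_{t+1}]. For example, for (i, j) = (0, 2) we minimise over 9 possible intermediate vertex sequences; the minimum is 11, attained along the walk 0 → 1 → 2 → 2.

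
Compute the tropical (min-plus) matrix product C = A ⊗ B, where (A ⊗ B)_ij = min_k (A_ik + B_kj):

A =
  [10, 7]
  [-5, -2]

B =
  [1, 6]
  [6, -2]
A ⊗ B =
  [11, 5]
  [-4, -4]

Apply the min-plus product entry-by-entry:
  C[0][0] = min over k of (A[0][0] + B[0][0] = 10 + 1 = 11, A[0][1] + B[1][0] = 7 + 6 = 13) = 11 (attained at k = 0)
  C[0][1] = min over k of (A[0][0] + B[0][1] = 10 + 6 = 16, A[0][1] + B[1][1] = 7 + -2 = 5) = 5 (attained at k = 1)
  C[1][0] = min over k of (A[1][0] + B[0][0] = -5 + 1 = -4, A[1][1] + B[1][0] = -2 + 6 = 4) = -4 (attained at k = 0)
  C[1][1] = min over k of (A[1][0] + B[0][1] = -5 + 6 = 1, A[1][1] + B[1][1] = -2 + -2 = -4) = -4 (attained at k = 1)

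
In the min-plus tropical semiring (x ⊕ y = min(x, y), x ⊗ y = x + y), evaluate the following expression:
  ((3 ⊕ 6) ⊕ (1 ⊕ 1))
((3 ⊕ 6) ⊕ (1 ⊕ 1)) = 1

Expand innermost to outermost. Recall ⊕ takes the minimum of its arguments and ⊗ takes their sum. Working out the expression ((3 ⊕ 6) ⊕ (1 ⊕ 1)) gives 1.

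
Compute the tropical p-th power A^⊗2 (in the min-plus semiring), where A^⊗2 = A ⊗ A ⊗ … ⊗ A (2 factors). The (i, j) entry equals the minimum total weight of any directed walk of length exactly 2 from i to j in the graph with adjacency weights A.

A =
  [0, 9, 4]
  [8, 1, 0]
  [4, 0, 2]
A^⊗2 =
  [0, 4, 4]
  [4, 0, 1]
  [4, 1, 0]

Each entry (A^⊗2)_ij equals the minimum over all length-2 walks i = v_0 → v_1 → … → v_2 = j of Σ_t A[v_t][v_{t+1}]. For example, for (i, j) = (0, 2) we minimise over 3 possible intermediate vertex sequences; the minimum is 4, attained along the walk 0 → 0 → 2.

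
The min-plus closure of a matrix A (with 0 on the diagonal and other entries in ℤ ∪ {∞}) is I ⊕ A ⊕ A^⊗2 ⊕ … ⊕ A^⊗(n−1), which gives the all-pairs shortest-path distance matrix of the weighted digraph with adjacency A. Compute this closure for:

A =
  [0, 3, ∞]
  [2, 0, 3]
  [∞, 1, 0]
Closure =
  [0, 3, 6]
  [2, 0, 3]
  [3, 1, 0]

This is the Floyd-Warshall all-pairs shortest-path computation. For each intermediate vertex k = 0, 1, …, 2, update dist[i][j] ← min(dist[i][j], dist[i][k] + dist[k][j]). The final matrix gives, for each (i, j), the minimum total weight of any directed path from i to j (possibly empty when i = j).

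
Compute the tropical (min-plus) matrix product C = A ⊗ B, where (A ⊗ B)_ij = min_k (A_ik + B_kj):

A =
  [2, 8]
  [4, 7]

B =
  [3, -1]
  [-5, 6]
A ⊗ B =
  [3, 1]
  [2, 3]

Apply the min-plus product entry-by-entry:
  C[0][0] = min over k of (A[0][0] + B[0][0] = 2 + 3 = 5, A[0][1] + B[1][0] = 8 + -5 = 3) = 3 (attained at k = 1)
  C[0][1] = min over k of (A[0][0] + B[0][1] = 2 + -1 = 1, A[0][1] + B[1][1] = 8 + 6 = 14) = 1 (attained at k = 0)
  C[1][0] = min over k of (A[1][0] + B[0][0] = 4 + 3 = 7, A[1][1] + B[1][0] = 7 + -5 = 2) = 2 (attained at k = 1)
  C[1][1] = min over k of (A[1][0] + B[0][1] = 4 + -1 = 3, A[1][1] + B[1][1] = 7 + 6 = 13) = 3 (attained at k = 0)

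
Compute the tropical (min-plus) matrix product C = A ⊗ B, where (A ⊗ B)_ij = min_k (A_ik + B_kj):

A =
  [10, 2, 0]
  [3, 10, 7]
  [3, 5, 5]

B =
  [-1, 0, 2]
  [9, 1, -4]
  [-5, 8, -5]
A ⊗ B =
  [-5, 3, -5]
  [2, 3, 2]
  [0, 3, 0]

Apply the min-plus product entry-by-entry:
  C[0][0] = min over k of (A[0][0] + B[0][0] = 10 + -1 = 9, A[0][1] + B[1][0] = 2 + 9 = 11, A[0][2] + B[2][0] = 0 + -5 = -5) = -5 (attained at k = 2)
  C[0][1] = min over k of (A[0][0] + B[0][1] = 10 + 0 = 10, A[0][1] + B[1][1] = 2 + 1 = 3, A[0][2] + B[2][1] = 0 + 8 = 8) = 3 (attained at k = 1)
  C[0][2] = min over k of (A[0][0] + B[0][2] = 10 + 2 = 12, A[0][1] + B[1][2] = 2 + -4 = -2, A[0][2] + B[2][2] = 0 + -5 = -5) = -5 (attained at k = 2)
  C[1][0] = min over k of (A[1][0] + B[0][0] = 3 + -1 = 2, A[1][1] + B[1][0] = 10 + 9 = 19, A[1][2] + B[2][0] = 7 + -5 = 2) = 2 (attained at k = 0)
  C[1][1] = min over k of (A[1][0] + B[0][1] = 3 + 0 = 3, A[1][1] + B[1][1] = 10 + 1 = 11, A[1][2] + B[2][1] = 7 + 8 = 15) = 3 (attained at k = 0)
  C[1][2] = min over k of (A[1][0] + B[0][2] = 3 + 2 = 5, A[1][1] + B[1][2] = 10 + -4 = 6, A[1][2] + B[2][2] = 7 + -5 = 2) = 2 (attained at k = 2)
  C[2][0] = min over k of (A[2][0] + B[0][0] = 3 + -1 = 2, A[2][1] + B[1][0] = 5 + 9 = 14, A[2][2] + B[2][0] = 5 + -5 = 0) = 0 (attained at k = 2)
  C[2][1] = min over k of (A[2][0] + B[0][1] = 3 + 0 = 3, A[2][1] + B[1][1] = 5 + 1 = 6, A[2][2] + B[2][1] = 5 + 8 = 13) = 3 (attained at k = 0)
  C[2][2] = min over k of (A[2][0] + B[0][2] = 3 + 2 = 5, A[2][1] + B[1][2] = 5 + -4 = 1, A[2][2] + B[2][2] = 5 + -5 = 0) = 0 (attained at k = 2)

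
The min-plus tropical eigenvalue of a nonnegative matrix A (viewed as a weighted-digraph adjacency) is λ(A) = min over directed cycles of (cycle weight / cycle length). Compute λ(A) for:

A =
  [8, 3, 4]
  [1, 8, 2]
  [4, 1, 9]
λ(A) = 3/2

Enumerate directed cycles and compute their means (weight / length). Sample:
  cycle 0 → 0: weight = 8, length = 1, mean = 8/1 ≈ 8.000
  cycle 1 → 1: weight = 8, length = 1, mean = 8/1 ≈ 8.000
  cycle 2 → 2: weight = 9, length = 1, mean = 9/1 ≈ 9.000
  cycle 0 → 1 → 0: weight = 4, length = 2, mean = 4/2 ≈ 2.000
  cycle 0 → 2 → 0: weight = 8, length = 2, mean = 8/2 ≈ 4.000
  cycle 1 → 0 → 1: weight = 4, length = 2, mean = 4/2 ≈ 2.000
Minimum mean = 1.500, attained e.g. along the cycle 1 → 2 → 1 with weight 3 and length 2. So λ(A) = 3/2 = 3/2.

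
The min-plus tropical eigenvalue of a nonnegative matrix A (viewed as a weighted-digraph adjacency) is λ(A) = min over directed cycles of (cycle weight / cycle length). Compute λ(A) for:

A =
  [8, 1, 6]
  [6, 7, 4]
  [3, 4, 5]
λ(A) = 8/3

Enumerate directed cycles and compute their means (weight / length). Sample:
  cycle 0 → 0: weight = 8, length = 1, mean = 8/1 ≈ 8.000
  cycle 1 → 1: weight = 7, length = 1, mean = 7/1 ≈ 7.000
  cycle 2 → 2: weight = 5, length = 1, mean = 5/1 ≈ 5.000
  cycle 0 → 1 → 0: weight = 7, length = 2, mean = 7/2 ≈ 3.500
  cycle 0 → 2 → 0: weight = 9, length = 2, mean = 9/2 ≈ 4.500
  cycle 1 → 0 → 1: weight = 7, length = 2, mean = 7/2 ≈ 3.500
Minimum mean = 2.667, attained e.g. along the cycle 0 → 1 → 2 → 0 with weight 8 and length 3. So λ(A) = 8/3 = 8/3.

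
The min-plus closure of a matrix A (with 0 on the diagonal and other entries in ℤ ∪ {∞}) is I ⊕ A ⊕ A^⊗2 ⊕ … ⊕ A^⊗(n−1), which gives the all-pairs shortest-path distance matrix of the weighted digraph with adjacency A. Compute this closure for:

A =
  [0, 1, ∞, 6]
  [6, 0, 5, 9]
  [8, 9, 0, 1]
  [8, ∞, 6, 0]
Closure =
  [0, 1, 6, 6]
  [6, 0, 5, 6]
  [8, 9, 0, 1]
  [8, 9, 6, 0]

This is the Floyd-Warshall all-pairs shortest-path computation. For each intermediate vertex k = 0, 1, …, 3, update dist[i][j] ← min(dist[i][j], dist[i][k] + dist[k][j]). The final matrix gives, for each (i, j), the minimum total weight of any directed path from i to j (possibly empty when i = j).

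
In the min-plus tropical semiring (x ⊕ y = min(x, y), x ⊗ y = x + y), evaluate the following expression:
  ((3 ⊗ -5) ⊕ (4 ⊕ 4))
((3 ⊗ -5) ⊕ (4 ⊕ 4)) = -2

Expand innermost to outermost. Recall ⊕ takes the minimum of its arguments and ⊗ takes their sum. Working out the expression ((3 ⊗ -5) ⊕ (4 ⊕ 4)) gives -2.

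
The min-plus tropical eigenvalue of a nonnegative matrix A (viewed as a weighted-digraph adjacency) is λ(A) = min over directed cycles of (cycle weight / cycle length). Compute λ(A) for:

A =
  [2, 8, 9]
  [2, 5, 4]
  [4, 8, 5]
λ(A) = 2

Enumerate directed cycles and compute their means (weight / length). Sample:
  cycle 0 → 0: weight = 2, length = 1, mean = 2/1 ≈ 2.000
  cycle 1 → 1: weight = 5, length = 1, mean = 5/1 ≈ 5.000
  cycle 2 → 2: weight = 5, length = 1, mean = 5/1 ≈ 5.000
  cycle 0 → 1 → 0: weight = 10, length = 2, mean = 10/2 ≈ 5.000
  cycle 0 → 2 → 0: weight = 13, length = 2, mean = 13/2 ≈ 6.500
  cycle 1 → 0 → 1: weight = 10, length = 2, mean = 10/2 ≈ 5.000
Minimum mean = 2.000, attained e.g. along the cycle 0 → 0 with weight 2 and length 1. So λ(A) = 2/1 = 2.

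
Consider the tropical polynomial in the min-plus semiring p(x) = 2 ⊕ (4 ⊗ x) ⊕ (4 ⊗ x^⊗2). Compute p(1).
p(1) = 2

A tropical monomial a ⊗ x^⊗i evaluates to a + i · x. Evaluating each term at x = 1:
  Term 0 contributes 2 + 0 · 1 = 2
  Term 1 contributes 4 + 1 · 1 = 5
  Term 2 contributes 4 + 2 · 1 = 6
p(1) = ⊕ of these = min[2, 5, 6] = 2.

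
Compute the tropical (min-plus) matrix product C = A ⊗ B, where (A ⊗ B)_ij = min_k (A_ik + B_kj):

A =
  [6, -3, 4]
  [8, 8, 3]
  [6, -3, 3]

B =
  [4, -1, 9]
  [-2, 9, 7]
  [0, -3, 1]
A ⊗ B =
  [-5, 1, 4]
  [3, 0, 4]
  [-5, 0, 4]

Apply the min-plus product entry-by-entry:
  C[0][0] = min over k of (A[0][0] + B[0][0] = 6 + 4 = 10, A[0][1] + B[1][0] = -3 + -2 = -5, A[0][2] + B[2][0] = 4 + 0 = 4) = -5 (attained at k = 1)
  C[0][1] = min over k of (A[0][0] + B[0][1] = 6 + -1 = 5, A[0][1] + B[1][1] = -3 + 9 = 6, A[0][2] + B[2][1] = 4 + -3 = 1) = 1 (attained at k = 2)
  C[0][2] = min over k of (A[0][0] + B[0][2] = 6 + 9 = 15, A[0][1] + B[1][2] = -3 + 7 = 4, A[0][2] + B[2][2] = 4 + 1 = 5) = 4 (attained at k = 1)
  C[1][0] = min over k of (A[1][0] + B[0][0] = 8 + 4 = 12, A[1][1] + B[1][0] = 8 + -2 = 6, A[1][2] + B[2][0] = 3 + 0 = 3) = 3 (attained at k = 2)
  C[1][1] = min over k of (A[1][0] + B[0][1] = 8 + -1 = 7, A[1][1] + B[1][1] = 8 + 9 = 17, A[1][2] + B[2][1] = 3 + -3 = 0) = 0 (attained at k = 2)
  C[1][2] = min over k of (A[1][0] + B[0][2] = 8 + 9 = 17, A[1][1] + B[1][2] = 8 + 7 = 15, A[1][2] + B[2][2] = 3 + 1 = 4) = 4 (attained at k = 2)
  C[2][0] = min over k of (A[2][0] + B[0][0] = 6 + 4 = 10, A[2][1] + B[1][0] = -3 + -2 = -5, A[2][2] + B[2][0] = 3 + 0 = 3) = -5 (attained at k = 1)
  C[2][1] = min over k of (A[2][0] + B[0][1] = 6 + -1 = 5, A[2][1] + B[1][1] = -3 + 9 = 6, A[2][2] + B[2][1] = 3 + -3 = 0) = 0 (attained at k = 2)
  C[2][2] = min over k of (A[2][0] + B[0][2] = 6 + 9 = 15, A[2][1] + B[1][2] = -3 + 7 = 4, A[2][2] + B[2][2] = 3 + 1 = 4) = 4 (attained at k = 1)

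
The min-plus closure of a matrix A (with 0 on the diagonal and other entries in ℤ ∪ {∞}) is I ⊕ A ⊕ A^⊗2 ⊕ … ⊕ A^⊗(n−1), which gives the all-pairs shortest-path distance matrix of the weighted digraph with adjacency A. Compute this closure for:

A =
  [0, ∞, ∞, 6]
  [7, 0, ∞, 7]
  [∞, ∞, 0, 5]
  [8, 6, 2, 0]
Closure =
  [0, 12, 8, 6]
  [7, 0, 9, 7]
  [13, 11, 0, 5]
  [8, 6, 2, 0]

This is the Floyd-Warshall all-pairs shortest-path computation. For each intermediate vertex k = 0, 1, …, 3, update dist[i][j] ← min(dist[i][j], dist[i][k] + dist[k][j]). The final matrix gives, for each (i, j), the minimum total weight of any directed path from i to j (possibly empty when i = j).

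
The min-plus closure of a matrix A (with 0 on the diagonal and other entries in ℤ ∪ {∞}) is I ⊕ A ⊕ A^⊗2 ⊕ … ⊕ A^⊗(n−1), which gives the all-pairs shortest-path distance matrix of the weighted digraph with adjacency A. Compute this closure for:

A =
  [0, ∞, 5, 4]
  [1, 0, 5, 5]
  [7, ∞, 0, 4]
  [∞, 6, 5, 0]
Closure =
  [0, 10, 5, 4]
  [1, 0, 5, 5]
  [7, 10, 0, 4]
  [7, 6, 5, 0]

This is the Floyd-Warshall all-pairs shortest-path computation. For each intermediate vertex k = 0, 1, …, 3, update dist[i][j] ← min(dist[i][j], dist[i][k] + dist[k][j]). The final matrix gives, for each (i, j), the minimum total weight of any directed path from i to j (possibly empty when i = j).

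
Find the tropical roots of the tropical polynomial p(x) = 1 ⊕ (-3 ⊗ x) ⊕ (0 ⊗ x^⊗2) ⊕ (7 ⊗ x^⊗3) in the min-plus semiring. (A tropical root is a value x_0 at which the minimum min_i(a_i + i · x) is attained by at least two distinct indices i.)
Roots: {-7, -3, 4}

Each tropical root is a break point of the lower envelope of the lines y = a_i + i · x (there are 4 lines, with slopes 0, 1, ..., 3). Only the lines that attain the minimum somewhere contribute to roots; other lines are dominated. Here the surviving (envelope) indices are i = 3, i = 2, i = 1, i = 0.
Intersections between consecutive envelope lines give the roots: for adjacent envelope indices i < j the intersection is x = (a_i − a_j) / (j − i). Reading off the sorted break points: {-7, -3, 4}.
Verification: at each break x_0, at least two indices attain the minimum of min_i(a_i + i · x_0).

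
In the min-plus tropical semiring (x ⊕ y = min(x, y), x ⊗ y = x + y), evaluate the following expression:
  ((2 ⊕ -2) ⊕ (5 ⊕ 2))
((2 ⊕ -2) ⊕ (5 ⊕ 2)) = -2

Expand innermost to outermost. Recall ⊕ takes the minimum of its arguments and ⊗ takes their sum. Working out the expression ((2 ⊕ -2) ⊕ (5 ⊕ 2)) gives -2.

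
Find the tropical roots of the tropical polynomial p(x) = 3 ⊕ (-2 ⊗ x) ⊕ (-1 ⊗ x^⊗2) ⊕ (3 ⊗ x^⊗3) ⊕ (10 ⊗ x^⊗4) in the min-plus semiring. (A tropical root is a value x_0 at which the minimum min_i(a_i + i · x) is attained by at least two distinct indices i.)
Roots: {-7, -4, -1, 5}

Each tropical root is a break point of the lower envelope of the lines y = a_i + i · x (there are 5 lines, with slopes 0, 1, ..., 4). Only the lines that attain the minimum somewhere contribute to roots; other lines are dominated. Here the surviving (envelope) indices are i = 4, i = 3, i = 2, i = 1, i = 0.
Intersections between consecutive envelope lines give the roots: for adjacent envelope indices i < j the intersection is x = (a_i − a_j) / (j − i). Reading off the sorted break points: {-7, -4, -1, 5}.
Verification: at each break x_0, at least two indices attain the minimum of min_i(a_i + i · x_0).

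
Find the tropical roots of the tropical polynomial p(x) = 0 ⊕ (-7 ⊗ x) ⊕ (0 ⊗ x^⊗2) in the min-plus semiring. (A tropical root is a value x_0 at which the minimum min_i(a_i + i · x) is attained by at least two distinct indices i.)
Roots: {-7, 7}

Each tropical root is a break point of the lower envelope of the lines y = a_i + i · x (there are 3 lines, with slopes 0, 1, ..., 2). Only the lines that attain the minimum somewhere contribute to roots; other lines are dominated. Here the surviving (envelope) indices are i = 2, i = 1, i = 0.
Intersections between consecutive envelope lines give the roots: for adjacent envelope indices i < j the intersection is x = (a_i − a_j) / (j − i). Reading off the sorted break points: {-7, 7}.
Verification: at each break x_0, at least two indices attain the minimum of min_i(a_i + i · x_0).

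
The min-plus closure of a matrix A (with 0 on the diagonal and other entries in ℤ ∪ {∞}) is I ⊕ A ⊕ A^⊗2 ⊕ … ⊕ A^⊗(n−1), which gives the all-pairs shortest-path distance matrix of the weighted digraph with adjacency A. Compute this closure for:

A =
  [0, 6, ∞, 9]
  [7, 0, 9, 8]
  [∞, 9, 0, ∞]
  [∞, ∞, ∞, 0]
Closure =
  [0, 6, 15, 9]
  [7, 0, 9, 8]
  [16, 9, 0, 17]
  [∞, ∞, ∞, 0]

This is the Floyd-Warshall all-pairs shortest-path computation. For each intermediate vertex k = 0, 1, …, 3, update dist[i][j] ← min(dist[i][j], dist[i][k] + dist[k][j]). The final matrix gives, for each (i, j), the minimum total weight of any directed path from i to j (possibly empty when i = j).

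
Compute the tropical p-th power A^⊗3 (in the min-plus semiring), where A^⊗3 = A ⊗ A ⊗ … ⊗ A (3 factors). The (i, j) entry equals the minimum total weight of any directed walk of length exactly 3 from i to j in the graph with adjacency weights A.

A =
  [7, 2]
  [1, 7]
A^⊗3 =
  [10, 5]
  [4, 10]

Each entry (A^⊗3)_ij equals the minimum over all length-3 walks i = v_0 → v_1 → … → v_3 = j of Σ_t A[v_t][v_{t+1}]. For example, for (i, j) = (0, 1) we minimise over 4 possible intermediate vertex sequences; the minimum is 5, attained along the walk 0 → 1 → 0 → 1.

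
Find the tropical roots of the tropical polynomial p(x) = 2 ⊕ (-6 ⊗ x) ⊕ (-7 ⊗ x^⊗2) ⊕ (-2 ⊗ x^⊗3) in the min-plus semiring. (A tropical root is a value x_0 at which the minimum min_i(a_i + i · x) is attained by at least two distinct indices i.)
Roots: {-5, 1, 8}

Each tropical root is a break point of the lower envelope of the lines y = a_i + i · x (there are 4 lines, with slopes 0, 1, ..., 3). Only the lines that attain the minimum somewhere contribute to roots; other lines are dominated. Here the surviving (envelope) indices are i = 3, i = 2, i = 1, i = 0.
Intersections between consecutive envelope lines give the roots: for adjacent envelope indices i < j the intersection is x = (a_i − a_j) / (j − i). Reading off the sorted break points: {-5, 1, 8}.
Verification: at each break x_0, at least two indices attain the minimum of min_i(a_i + i · x_0).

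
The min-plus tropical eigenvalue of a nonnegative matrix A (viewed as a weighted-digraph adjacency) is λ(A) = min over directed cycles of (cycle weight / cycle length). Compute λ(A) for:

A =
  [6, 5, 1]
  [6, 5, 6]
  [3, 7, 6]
λ(A) = 2

Enumerate directed cycles and compute their means (weight / length). Sample:
  cycle 0 → 0: weight = 6, length = 1, mean = 6/1 ≈ 6.000
  cycle 1 → 1: weight = 5, length = 1, mean = 5/1 ≈ 5.000
  cycle 2 → 2: weight = 6, length = 1, mean = 6/1 ≈ 6.000
  cycle 0 → 1 → 0: weight = 11, length = 2, mean = 11/2 ≈ 5.500
  cycle 0 → 2 → 0: weight = 4, length = 2, mean = 4/2 ≈ 2.000
  cycle 1 → 0 → 1: weight = 11, length = 2, mean = 11/2 ≈ 5.500
Minimum mean = 2.000, attained e.g. along the cycle 0 → 2 → 0 with weight 4 and length 2. So λ(A) = 4/2 = 2.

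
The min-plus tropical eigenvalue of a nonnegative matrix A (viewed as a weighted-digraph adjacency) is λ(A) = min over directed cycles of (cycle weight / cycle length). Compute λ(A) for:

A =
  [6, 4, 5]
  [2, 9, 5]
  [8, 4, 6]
λ(A) = 3

Enumerate directed cycles and compute their means (weight / length). Sample:
  cycle 0 → 0: weight = 6, length = 1, mean = 6/1 ≈ 6.000
  cycle 1 → 1: weight = 9, length = 1, mean = 9/1 ≈ 9.000
  cycle 2 → 2: weight = 6, length = 1, mean = 6/1 ≈ 6.000
  cycle 0 → 1 → 0: weight = 6, length = 2, mean = 6/2 ≈ 3.000
  cycle 0 → 2 → 0: weight = 13, length = 2, mean = 13/2 ≈ 6.500
  cycle 1 → 0 → 1: weight = 6, length = 2, mean = 6/2 ≈ 3.000
Minimum mean = 3.000, attained e.g. along the cycle 0 → 1 → 0 with weight 6 and length 2. So λ(A) = 6/2 = 3.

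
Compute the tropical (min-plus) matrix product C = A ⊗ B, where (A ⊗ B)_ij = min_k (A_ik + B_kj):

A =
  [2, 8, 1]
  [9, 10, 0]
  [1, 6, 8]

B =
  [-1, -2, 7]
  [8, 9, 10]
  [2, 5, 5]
A ⊗ B =
  [1, 0, 6]
  [2, 5, 5]
  [0, -1, 8]

Apply the min-plus product entry-by-entry:
  C[0][0] = min over k of (A[0][0] + B[0][0] = 2 + -1 = 1, A[0][1] + B[1][0] = 8 + 8 = 16, A[0][2] + B[2][0] = 1 + 2 = 3) = 1 (attained at k = 0)
  C[0][1] = min over k of (A[0][0] + B[0][1] = 2 + -2 = 0, A[0][1] + B[1][1] = 8 + 9 = 17, A[0][2] + B[2][1] = 1 + 5 = 6) = 0 (attained at k = 0)
  C[0][2] = min over k of (A[0][0] + B[0][2] = 2 + 7 = 9, A[0][1] + B[1][2] = 8 + 10 = 18, A[0][2] + B[2][2] = 1 + 5 = 6) = 6 (attained at k = 2)
  C[1][0] = min over k of (A[1][0] + B[0][0] = 9 + -1 = 8, A[1][1] + B[1][0] = 10 + 8 = 18, A[1][2] + B[2][0] = 0 + 2 = 2) = 2 (attained at k = 2)
  C[1][1] = min over k of (A[1][0] + B[0][1] = 9 + -2 = 7, A[1][1] + B[1][1] = 10 + 9 = 19, A[1][2] + B[2][1] = 0 + 5 = 5) = 5 (attained at k = 2)
  C[1][2] = min over k of (A[1][0] + B[0][2] = 9 + 7 = 16, A[1][1] + B[1][2] = 10 + 10 = 20, A[1][2] + B[2][2] = 0 + 5 = 5) = 5 (attained at k = 2)
  C[2][0] = min over k of (A[2][0] + B[0][0] = 1 + -1 = 0, A[2][1] + B[1][0] = 6 + 8 = 14, A[2][2] + B[2][0] = 8 + 2 = 10) = 0 (attained at k = 0)
  C[2][1] = min over k of (A[2][0] + B[0][1] = 1 + -2 = -1, A[2][1] + B[1][1] = 6 + 9 = 15, A[2][2] + B[2][1] = 8 + 5 = 13) = -1 (attained at k = 0)
  C[2][2] = min over k of (A[2][0] + B[0][2] = 1 + 7 = 8, A[2][1] + B[1][2] = 6 + 10 = 16, A[2][2] + B[2][2] = 8 + 5 = 13) = 8 (attained at k = 0)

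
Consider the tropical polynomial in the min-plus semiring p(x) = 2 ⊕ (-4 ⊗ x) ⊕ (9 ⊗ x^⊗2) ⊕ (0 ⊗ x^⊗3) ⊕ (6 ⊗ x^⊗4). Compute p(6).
p(6) = 2

A tropical monomial a ⊗ x^⊗i evaluates to a + i · x. Evaluating each term at x = 6:
  Term 0 contributes 2 + 0 · 6 = 2
  Term 1 contributes -4 + 1 · 6 = 2
  Term 2 contributes 9 + 2 · 6 = 21
  Term 3 contributes 0 + 3 · 6 = 18
  Term 4 contributes 6 + 4 · 6 = 30
p(6) = ⊕ of these = min[2, 2, 21, 18, 30] = 2.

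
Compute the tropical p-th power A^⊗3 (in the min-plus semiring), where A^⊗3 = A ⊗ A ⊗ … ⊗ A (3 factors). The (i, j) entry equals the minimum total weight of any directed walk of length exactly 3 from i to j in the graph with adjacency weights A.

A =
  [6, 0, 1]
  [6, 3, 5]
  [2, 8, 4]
A^⊗3 =
  [7, 3, 4]
  [9, 7, 8]
  [5, 5, 7]

Each entry (A^⊗3)_ij equals the minimum over all length-3 walks i = v_0 → v_1 → … → v_3 = j of Σ_t A[v_t][v_{t+1}]. For example, for (i, j) = (0, 2) we minimise over 9 possible intermediate vertex sequences; the minimum is 4, attained along the walk 0 → 2 → 0 → 2.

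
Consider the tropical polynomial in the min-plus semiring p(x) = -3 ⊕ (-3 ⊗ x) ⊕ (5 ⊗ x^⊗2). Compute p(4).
p(4) = -3

A tropical monomial a ⊗ x^⊗i evaluates to a + i · x. Evaluating each term at x = 4:
  Term 0 contributes -3 + 0 · 4 = -3
  Term 1 contributes -3 + 1 · 4 = 1
  Term 2 contributes 5 + 2 · 4 = 13
p(4) = ⊕ of these = min[-3, 1, 13] = -3.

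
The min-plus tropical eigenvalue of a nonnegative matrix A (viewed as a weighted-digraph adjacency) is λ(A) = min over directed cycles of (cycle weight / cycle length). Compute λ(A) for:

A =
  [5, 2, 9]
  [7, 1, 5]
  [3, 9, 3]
λ(A) = 1

Enumerate directed cycles and compute their means (weight / length). Sample:
  cycle 0 → 0: weight = 5, length = 1, mean = 5/1 ≈ 5.000
  cycle 1 → 1: weight = 1, length = 1, mean = 1/1 ≈ 1.000
  cycle 2 → 2: weight = 3, length = 1, mean = 3/1 ≈ 3.000
  cycle 0 → 1 → 0: weight = 9, length = 2, mean = 9/2 ≈ 4.500
  cycle 0 → 2 → 0: weight = 12, length = 2, mean = 12/2 ≈ 6.000
  cycle 1 → 0 → 1: weight = 9, length = 2, mean = 9/2 ≈ 4.500
Minimum mean = 1.000, attained e.g. along the cycle 1 → 1 with weight 1 and length 1. So λ(A) = 1/1 = 1.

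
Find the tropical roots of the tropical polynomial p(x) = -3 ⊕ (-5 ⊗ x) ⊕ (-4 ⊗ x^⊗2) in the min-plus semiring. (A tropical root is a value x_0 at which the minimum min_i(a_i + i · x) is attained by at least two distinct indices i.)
Roots: {-1, 2}

Each tropical root is a break point of the lower envelope of the lines y = a_i + i · x (there are 3 lines, with slopes 0, 1, ..., 2). Only the lines that attain the minimum somewhere contribute to roots; other lines are dominated. Here the surviving (envelope) indices are i = 2, i = 1, i = 0.
Intersections between consecutive envelope lines give the roots: for adjacent envelope indices i < j the intersection is x = (a_i − a_j) / (j − i). Reading off the sorted break points: {-1, 2}.
Verification: at each break x_0, at least two indices attain the minimum of min_i(a_i + i · x_0).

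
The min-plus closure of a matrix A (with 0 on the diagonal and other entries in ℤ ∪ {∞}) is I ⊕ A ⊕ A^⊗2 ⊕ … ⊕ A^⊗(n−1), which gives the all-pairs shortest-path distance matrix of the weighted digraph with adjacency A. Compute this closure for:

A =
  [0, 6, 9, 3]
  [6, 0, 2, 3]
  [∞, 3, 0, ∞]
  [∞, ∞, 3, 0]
Closure =
  [0, 6, 6, 3]
  [6, 0, 2, 3]
  [9, 3, 0, 6]
  [12, 6, 3, 0]

This is the Floyd-Warshall all-pairs shortest-path computation. For each intermediate vertex k = 0, 1, …, 3, update dist[i][j] ← min(dist[i][j], dist[i][k] + dist[k][j]). The final matrix gives, for each (i, j), the minimum total weight of any directed path from i to j (possibly empty when i = j).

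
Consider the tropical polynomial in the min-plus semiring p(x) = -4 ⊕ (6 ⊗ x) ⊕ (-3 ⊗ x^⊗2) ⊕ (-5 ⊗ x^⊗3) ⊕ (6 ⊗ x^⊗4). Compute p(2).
p(2) = -4

A tropical monomial a ⊗ x^⊗i evaluates to a + i · x. Evaluating each term at x = 2:
  Term 0 contributes -4 + 0 · 2 = -4
  Term 1 contributes 6 + 1 · 2 = 8
  Term 2 contributes -3 + 2 · 2 = 1
  Term 3 contributes -5 + 3 · 2 = 1
  Term 4 contributes 6 + 4 · 2 = 14
p(2) = ⊕ of these = min[-4, 8, 1, 1, 14] = -4.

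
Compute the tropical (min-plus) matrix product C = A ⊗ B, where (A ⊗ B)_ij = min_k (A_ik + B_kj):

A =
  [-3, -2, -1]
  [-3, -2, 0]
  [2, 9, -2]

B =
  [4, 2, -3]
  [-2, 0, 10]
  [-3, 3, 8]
A ⊗ B =
  [-4, -2, -6]
  [-4, -2, -6]
  [-5, 1, -1]

Apply the min-plus product entry-by-entry:
  C[0][0] = min over k of (A[0][0] + B[0][0] = -3 + 4 = 1, A[0][1] + B[1][0] = -2 + -2 = -4, A[0][2] + B[2][0] = -1 + -3 = -4) = -4 (attained at k = 1)
  C[0][1] = min over k of (A[0][0] + B[0][1] = -3 + 2 = -1, A[0][1] + B[1][1] = -2 + 0 = -2, A[0][2] + B[2][1] = -1 + 3 = 2) = -2 (attained at k = 1)
  C[0][2] = min over k of (A[0][0] + B[0][2] = -3 + -3 = -6, A[0][1] + B[1][2] = -2 + 10 = 8, A[0][2] + B[2][2] = -1 + 8 = 7) = -6 (attained at k = 0)
  C[1][0] = min over k of (A[1][0] + B[0][0] = -3 + 4 = 1, A[1][1] + B[1][0] = -2 + -2 = -4, A[1][2] + B[2][0] = 0 + -3 = -3) = -4 (attained at k = 1)
  C[1][1] = min over k of (A[1][0] + B[0][1] = -3 + 2 = -1, A[1][1] + B[1][1] = -2 + 0 = -2, A[1][2] + B[2][1] = 0 + 3 = 3) = -2 (attained at k = 1)
  C[1][2] = min over k of (A[1][0] + B[0][2] = -3 + -3 = -6, A[1][1] + B[1][2] = -2 + 10 = 8, A[1][2] + B[2][2] = 0 + 8 = 8) = -6 (attained at k = 0)
  C[2][0] = min over k of (A[2][0] + B[0][0] = 2 + 4 = 6, A[2][1] + B[1][0] = 9 + -2 = 7, A[2][2] + B[2][0] = -2 + -3 = -5) = -5 (attained at k = 2)
  C[2][1] = min over k of (A[2][0] + B[0][1] = 2 + 2 = 4, A[2][1] + B[1][1] = 9 + 0 = 9, A[2][2] + B[2][1] = -2 + 3 = 1) = 1 (attained at k = 2)
  C[2][2] = min over k of (A[2][0] + B[0][2] = 2 + -3 = -1, A[2][1] + B[1][2] = 9 + 10 = 19, A[2][2] + B[2][2] = -2 + 8 = 6) = -1 (attained at k = 0)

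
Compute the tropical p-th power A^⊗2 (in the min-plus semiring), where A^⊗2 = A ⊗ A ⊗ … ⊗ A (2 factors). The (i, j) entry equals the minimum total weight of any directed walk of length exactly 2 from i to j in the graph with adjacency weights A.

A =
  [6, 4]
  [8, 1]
A^⊗2 =
  [12, 5]
  [9, 2]

Each entry (A^⊗2)_ij equals the minimum over all length-2 walks i = v_0 → v_1 → … → v_2 = j of Σ_t A[v_t][v_{t+1}]. For example, for (i, j) = (0, 1) we minimise over 2 possible intermediate vertex sequences; the minimum is 5, attained along the walk 0 → 1 → 1.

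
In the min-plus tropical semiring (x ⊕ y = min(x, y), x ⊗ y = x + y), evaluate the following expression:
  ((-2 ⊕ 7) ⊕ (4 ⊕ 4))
((-2 ⊕ 7) ⊕ (4 ⊕ 4)) = -2

Expand innermost to outermost. Recall ⊕ takes the minimum of its arguments and ⊗ takes their sum. Working out the expression ((-2 ⊕ 7) ⊕ (4 ⊕ 4)) gives -2.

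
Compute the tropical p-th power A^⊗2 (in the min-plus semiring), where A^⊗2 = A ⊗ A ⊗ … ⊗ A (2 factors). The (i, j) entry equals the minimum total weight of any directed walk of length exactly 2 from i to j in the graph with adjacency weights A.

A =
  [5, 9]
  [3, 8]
A^⊗2 =
  [10, 14]
  [8, 12]

Each entry (A^⊗2)_ij equals the minimum over all length-2 walks i = v_0 → v_1 → … → v_2 = j of Σ_t A[v_t][v_{t+1}]. For example, for (i, j) = (0, 1) we minimise over 2 possible intermediate vertex sequences; the minimum is 14, attained along the walk 0 → 0 → 1.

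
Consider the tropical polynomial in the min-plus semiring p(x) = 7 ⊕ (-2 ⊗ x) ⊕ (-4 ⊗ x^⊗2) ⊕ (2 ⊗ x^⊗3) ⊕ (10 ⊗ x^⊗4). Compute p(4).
p(4) = 2

A tropical monomial a ⊗ x^⊗i evaluates to a + i · x. Evaluating each term at x = 4:
  Term 0 contributes 7 + 0 · 4 = 7
  Term 1 contributes -2 + 1 · 4 = 2
  Term 2 contributes -4 + 2 · 4 = 4
  Term 3 contributes 2 + 3 · 4 = 14
  Term 4 contributes 10 + 4 · 4 = 26
p(4) = ⊕ of these = min[7, 2, 4, 14, 26] = 2.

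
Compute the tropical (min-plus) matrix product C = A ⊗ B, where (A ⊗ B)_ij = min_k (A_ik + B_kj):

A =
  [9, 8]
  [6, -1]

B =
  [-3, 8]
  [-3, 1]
A ⊗ B =
  [5, 9]
  [-4, 0]

Apply the min-plus product entry-by-entry:
  C[0][0] = min over k of (A[0][0] + B[0][0] = 9 + -3 = 6, A[0][1] + B[1][0] = 8 + -3 = 5) = 5 (attained at k = 1)
  C[0][1] = min over k of (A[0][0] + B[0][1] = 9 + 8 = 17, A[0][1] + B[1][1] = 8 + 1 = 9) = 9 (attained at k = 1)
  C[1][0] = min over k of (A[1][0] + B[0][0] = 6 + -3 = 3, A[1][1] + B[1][0] = -1 + -3 = -4) = -4 (attained at k = 1)
  C[1][1] = min over k of (A[1][0] + B[0][1] = 6 + 8 = 14, A[1][1] + B[1][1] = -1 + 1 = 0) = 0 (attained at k = 1)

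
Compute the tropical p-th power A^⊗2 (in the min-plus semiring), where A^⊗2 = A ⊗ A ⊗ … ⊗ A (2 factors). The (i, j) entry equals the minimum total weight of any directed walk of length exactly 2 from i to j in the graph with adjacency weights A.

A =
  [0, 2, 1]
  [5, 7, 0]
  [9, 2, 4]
A^⊗2 =
  [0, 2, 1]
  [5, 2, 4]
  [7, 6, 2]

Each entry (A^⊗2)_ij equals the minimum over all length-2 walks i = v_0 → v_1 → … → v_2 = j of Σ_t A[v_t][v_{t+1}]. For example, for (i, j) = (0, 2) we minimise over 3 possible intermediate vertex sequences; the minimum is 1, attained along the walk 0 → 0 → 2.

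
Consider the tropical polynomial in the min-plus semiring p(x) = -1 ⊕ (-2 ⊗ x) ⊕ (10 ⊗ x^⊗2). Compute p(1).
p(1) = -1

A tropical monomial a ⊗ x^⊗i evaluates to a + i · x. Evaluating each term at x = 1:
  Term 0 contributes -1 + 0 · 1 = -1
  Term 1 contributes -2 + 1 · 1 = -1
  Term 2 contributes 10 + 2 · 1 = 12
p(1) = ⊕ of these = min[-1, -1, 12] = -1.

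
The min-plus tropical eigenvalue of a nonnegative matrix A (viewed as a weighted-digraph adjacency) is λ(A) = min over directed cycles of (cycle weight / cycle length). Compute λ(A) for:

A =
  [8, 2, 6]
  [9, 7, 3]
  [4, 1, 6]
λ(A) = 2

Enumerate directed cycles and compute their means (weight / length). Sample:
  cycle 0 → 0: weight = 8, length = 1, mean = 8/1 ≈ 8.000
  cycle 1 → 1: weight = 7, length = 1, mean = 7/1 ≈ 7.000
  cycle 2 → 2: weight = 6, length = 1, mean = 6/1 ≈ 6.000
  cycle 0 → 1 → 0: weight = 11, length = 2, mean = 11/2 ≈ 5.500
  cycle 0 → 2 → 0: weight = 10, length = 2, mean = 10/2 ≈ 5.000
  cycle 1 → 0 → 1: weight = 11, length = 2, mean = 11/2 ≈ 5.500
Minimum mean = 2.000, attained e.g. along the cycle 1 → 2 → 1 with weight 4 and length 2. So λ(A) = 4/2 = 2.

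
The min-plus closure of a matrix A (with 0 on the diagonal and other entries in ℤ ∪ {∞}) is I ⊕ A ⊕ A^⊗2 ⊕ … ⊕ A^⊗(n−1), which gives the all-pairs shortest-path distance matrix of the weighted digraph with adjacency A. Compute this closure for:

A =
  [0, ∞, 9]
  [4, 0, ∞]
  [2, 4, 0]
Closure =
  [0, 13, 9]
  [4, 0, 13]
  [2, 4, 0]

This is the Floyd-Warshall all-pairs shortest-path computation. For each intermediate vertex k = 0, 1, …, 2, update dist[i][j] ← min(dist[i][j], dist[i][k] + dist[k][j]). The final matrix gives, for each (i, j), the minimum total weight of any directed path from i to j (possibly empty when i = j).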